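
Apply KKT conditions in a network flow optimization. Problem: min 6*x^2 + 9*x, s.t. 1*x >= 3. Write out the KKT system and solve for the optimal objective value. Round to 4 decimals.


Step 1: Try lambda = 0 (constraint inactive).
x_unc = -9/(2*6) = -0.75
Check: 1*-0.75 = -0.75 < 3 -- violated!
Step 2: Constraint must be active: 1*x = 3
x* = 3/1 = 3.0
lambda = (2*6*3.0 + 9)/1 = 45.0
Step 3: Compute optimal value.
f(x*) = 6*3.0^2 + 9*3.0 = 81.0


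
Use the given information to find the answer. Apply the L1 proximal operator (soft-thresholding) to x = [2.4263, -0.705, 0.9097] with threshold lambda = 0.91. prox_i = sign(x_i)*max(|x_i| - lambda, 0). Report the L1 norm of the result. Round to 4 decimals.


Soft-thresholding with lambda = 0.91:
prox(2.4263) = sign(2.4263)*max(|2.4263| - 0.91, 0) = 1.5163
prox(-0.705) = sign(-0.705)*max(|-0.705| - 0.91, 0) = 0.0
prox(0.9097) = sign(0.9097)*max(|0.9097| - 0.91, 0) = 0.0
prox(x) = [1.5163, 0.0, 0.0]
||prox(x)||_1 = 1.5163 + 0.0 + 0.0 = 1.5163


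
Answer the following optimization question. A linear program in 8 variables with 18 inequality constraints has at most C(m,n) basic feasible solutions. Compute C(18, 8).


Each vertex corresponds to some choice of n active constraints out of m, so the number of vertices is at most C(m, n) = m! / (n!(m-n)!).
m = 18, n = 8
Numerator: 18 * 17 * 16 * 15 * 14 * 13 * 12 * 11
Denominator: 8! = 40320
C(18, 8) = 43758


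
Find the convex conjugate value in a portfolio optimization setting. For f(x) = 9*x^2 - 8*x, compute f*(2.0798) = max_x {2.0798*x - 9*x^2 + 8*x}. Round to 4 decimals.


f*(y) = sup_x {y*x - a*x^2 - b*x} = sup_x {(y-b)*x - a*x^2}
FOC: (y - b) - 2a*x = 0 => x* = (y - b)/(2a)
x* = (2.0798 + 8)/(2*9) = 0.56
f*(2.0798) = (y-b)^2/(4a) = (2.0798 + 8)^2/(4*9)
= 101.6024/36 = 2.8223


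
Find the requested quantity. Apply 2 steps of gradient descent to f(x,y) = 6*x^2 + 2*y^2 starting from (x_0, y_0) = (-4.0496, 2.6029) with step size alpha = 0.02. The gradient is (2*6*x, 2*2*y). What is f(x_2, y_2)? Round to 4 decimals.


Gradient descent on f(x,y) = 6*x^2 + 2*y^2.
Starting point: (-4.0496, 2.6029), alpha = 0.02
Step 1: grad_x = 2*6*-4.0496 = -48.5952, grad_y = 2*2*2.6029 = 10.4116
  x_1 = -4.0496 - 0.02*-48.5952 = -3.0777
  y_1 = 2.6029 - 0.02*10.4116 = 2.3947
Step 2: grad_x = 2*6*-3.0777 = -36.9324, grad_y = 2*2*2.3947 = 9.5787
  x_2 = -3.0777 - 0.02*-36.9324 = -2.339
  y_2 = 2.3947 - 0.02*9.5787 = 2.2031
f(-2.339, 2.2031) = 6*(-2.339)^2 + 2*2.2031^2 = 42.5342


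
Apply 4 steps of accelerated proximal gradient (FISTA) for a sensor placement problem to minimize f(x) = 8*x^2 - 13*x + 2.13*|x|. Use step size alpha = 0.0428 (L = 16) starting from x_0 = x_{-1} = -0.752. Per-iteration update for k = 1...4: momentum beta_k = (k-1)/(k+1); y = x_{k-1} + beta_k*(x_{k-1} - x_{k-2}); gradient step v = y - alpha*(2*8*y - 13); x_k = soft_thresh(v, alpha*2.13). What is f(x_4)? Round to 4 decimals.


FISTA on f(x) = 8*x^2 - 13*x + 2.13*|x|
L = 16, alpha = 0.0428
Iteration 1: beta = 0.0, y = -0.752 + 0.0*(-0.752 + 0.752) = -0.752
  grad(y) = -25.032, v = y - alpha*grad = 0.3194
  prox(v) = soft_thresh(0.3194, 0.0912) = 0.2282
Iteration 2: beta = 0.3333, y = 0.2282 + 0.3333*(0.2282 + 0.752) = 0.5549
  grad(y) = -4.1209, v = y - alpha*grad = 0.7313
  prox(v) = soft_thresh(0.7313, 0.0912) = 0.6402
Iteration 3: beta = 0.5, y = 0.6402 + 0.5*(0.6402 - 0.2282) = 0.8461
  grad(y) = 0.538, v = y - alpha*grad = 0.8231
  prox(v) = soft_thresh(0.8231, 0.0912) = 0.7319
Iteration 4: beta = 0.6, y = 0.7319 + 0.6*(0.7319 - 0.6402) = 0.787
  grad(y) = -0.4079, v = y - alpha*grad = 0.8045
  prox(v) = soft_thresh(0.8045, 0.0912) = 0.7133
f(x_4) = 8*0.7133^2 - 13*0.7133 + 2.13*|0.7133| = -3.6832


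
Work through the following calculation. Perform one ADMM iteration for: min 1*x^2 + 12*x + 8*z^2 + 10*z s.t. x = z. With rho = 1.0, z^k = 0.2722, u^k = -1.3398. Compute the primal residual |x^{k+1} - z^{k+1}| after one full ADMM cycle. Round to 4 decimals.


ADMM iteration with rho = 1.0, z^k = 0.2722, u^k = -1.3398
Step 1: x-update.
Minimize 1*x^2 + 12*x + (1.0/2)*(x - 0.2722 - 1.3398)^2
FOC: (2*1 + 1.0)*x = -12 + 1.0*(0.2722 + 1.3398)
x^{k+1} = -3.4627
Step 2: z-update.
Minimize 8*z^2 + 10*z + (1.0/2)*(-3.4627 - z - 1.3398)^2
FOC: (2*8 + 1.0)*z = -10 + 1.0*(-3.4627 - 1.3398)
z^{k+1} = -0.8707
Step 3: u-update.
u^{k+1} = -1.3398 - 3.4627 + 0.8707 = -3.9317
Step 4: Primal residual = |-3.4627 + 0.8707| = 2.5919


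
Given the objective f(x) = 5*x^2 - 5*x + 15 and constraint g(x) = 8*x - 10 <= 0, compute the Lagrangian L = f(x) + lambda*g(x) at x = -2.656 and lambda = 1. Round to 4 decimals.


Step 1: Evaluate f(x).
f(-2.656) = 5*(-2.656)^2 - 5*(-2.656) + 15 = 63.5517
Step 2: Evaluate g(x).
g(-2.656) = 8*-2.656 - 10 = -31.248
Step 3: Compute Lagrangian.
L = 63.5517 + 1*-31.248 = 32.3037


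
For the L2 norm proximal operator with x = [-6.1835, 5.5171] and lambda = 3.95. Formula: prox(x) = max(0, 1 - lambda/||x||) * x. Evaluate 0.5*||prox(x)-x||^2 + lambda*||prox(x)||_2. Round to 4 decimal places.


Step 1: Compute ||x||.
||x|| = 8.287
Step 2: Compute scaling factor.
scale = max(0, 1 - 3.95/8.287) = 0.5233
Step 3: prox(x) = [-3.2361, 2.8874]
||prox(x)|| = 4.337
Step 4: Proximal objective.
0.5*||prox-x||^2 = 7.8013
lambda*||prox|| = 17.1312
Total = 24.9323


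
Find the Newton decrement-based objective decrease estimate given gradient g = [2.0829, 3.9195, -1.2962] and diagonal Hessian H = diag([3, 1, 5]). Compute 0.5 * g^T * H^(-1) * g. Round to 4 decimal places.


Step 1: H is diagonal, so H^(-1) * g = [0.6943, 3.9195, -0.2592].
Step 2: g^T H^(-1) g = sum_i g_i^2 / H_ii
  = (2.0829)^2/3 + (3.9195)^2/1 + (-1.2962)^2/5
  = 1.4462 + 15.3625 + 0.336 = 17.1447
Step 3: Objective decrease = 0.5 * g^T H^(-1) g = 8.5723


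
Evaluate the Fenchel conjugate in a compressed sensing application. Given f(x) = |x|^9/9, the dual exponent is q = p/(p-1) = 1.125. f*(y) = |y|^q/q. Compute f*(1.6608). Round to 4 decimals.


The conjugate exponent q satisfies 1/p + 1/q = 1.
p = 9, so q = 9/(9 - 1) = 1.125
|y|^q = 1.6608^1.125 = 1.7695
f*(1.6608) = 1.7695 / 1.125 = 1.5729


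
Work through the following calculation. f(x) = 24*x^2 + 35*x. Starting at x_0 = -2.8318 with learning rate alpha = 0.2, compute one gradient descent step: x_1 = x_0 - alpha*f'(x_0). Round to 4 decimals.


We compute the gradient at x_0 and apply the update.
f'(x) = 48*x + 35
f'(-2.8318) = 48*-2.8318 + 35 = -100.9264
x_1 = -2.8318 - 0.2*-100.9264 = 17.3535


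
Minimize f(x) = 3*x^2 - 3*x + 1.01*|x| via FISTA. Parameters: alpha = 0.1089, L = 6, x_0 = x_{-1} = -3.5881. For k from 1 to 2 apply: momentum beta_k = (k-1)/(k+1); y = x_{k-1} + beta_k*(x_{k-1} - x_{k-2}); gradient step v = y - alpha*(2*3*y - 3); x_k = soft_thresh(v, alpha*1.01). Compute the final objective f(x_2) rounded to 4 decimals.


FISTA on f(x) = 3*x^2 - 3*x + 1.01*|x|
L = 6, alpha = 0.1089
Iteration 1: beta = 0.0, y = -3.5881 + 0.0*(-3.5881 + 3.5881) = -3.5881
  grad(y) = -24.5286, v = y - alpha*grad = -0.9169
  prox(v) = soft_thresh(-0.9169, 0.11) = -0.8069
Iteration 2: beta = 0.3333, y = -0.8069 + 0.3333*(-0.8069 + 3.5881) = 0.1201
  grad(y) = -2.2794, v = y - alpha*grad = 0.3683
  prox(v) = soft_thresh(0.3683, 0.11) = 0.2583
f(x_2) = 3*0.2583^2 - 3*0.2583 + 1.01*|0.2583| = -0.3139


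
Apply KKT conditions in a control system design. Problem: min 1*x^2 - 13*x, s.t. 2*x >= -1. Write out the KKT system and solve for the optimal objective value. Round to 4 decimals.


Step 1: Try lambda = 0 (constraint inactive).
Stationarity: 2*1*x - 13 = 0
x* = 13/(2*1) = 6.5
Check constraint: 2*6.5 = 13.0 >= -1 -- satisfied.
Step 2: Compute optimal value.
f(x*) = 1*6.5^2 - 13*6.5 = -42.25


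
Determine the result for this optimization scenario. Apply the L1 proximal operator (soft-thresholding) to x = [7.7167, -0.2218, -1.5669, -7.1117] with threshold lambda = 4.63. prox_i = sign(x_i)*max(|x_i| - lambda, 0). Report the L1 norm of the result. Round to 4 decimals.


Soft-thresholding with lambda = 4.63:
prox(7.7167) = sign(7.7167)*max(|7.7167| - 4.63, 0) = 3.0867
prox(-0.2218) = sign(-0.2218)*max(|-0.2218| - 4.63, 0) = 0.0
prox(-1.5669) = sign(-1.5669)*max(|-1.5669| - 4.63, 0) = 0.0
prox(-7.1117) = sign(-7.1117)*max(|-7.1117| - 4.63, 0) = -2.4817
prox(x) = [3.0867, 0.0, 0.0, -2.4817]
||prox(x)||_1 = 3.0867 + 0.0 + 0.0 + 2.4817 = 5.5684


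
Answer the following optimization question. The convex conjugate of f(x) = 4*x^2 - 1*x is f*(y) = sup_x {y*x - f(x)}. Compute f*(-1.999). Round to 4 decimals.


f*(y) = sup_x {y*x - a*x^2 - b*x} = sup_x {(y-b)*x - a*x^2}
FOC: (y - b) - 2a*x = 0 => x* = (y - b)/(2a)
x* = (-1.999 + 1)/(2*4) = -0.1249
f*(-1.999) = (y-b)^2/(4a) = (-1.999 + 1)^2/(4*4)
= 0.998/16 = 0.0624


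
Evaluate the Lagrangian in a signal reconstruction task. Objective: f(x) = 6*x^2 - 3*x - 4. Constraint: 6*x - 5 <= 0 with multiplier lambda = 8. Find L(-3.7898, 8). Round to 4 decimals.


Step 1: Evaluate f(x).
f(-3.7898) = 6*(-3.7898)^2 - 3*(-3.7898) - 4 = 93.5449
Step 2: Evaluate g(x).
g(-3.7898) = 6*-3.7898 - 5 = -27.7388
Step 3: Compute Lagrangian.
L = 93.5449 + 8*-27.7388 = -128.3655


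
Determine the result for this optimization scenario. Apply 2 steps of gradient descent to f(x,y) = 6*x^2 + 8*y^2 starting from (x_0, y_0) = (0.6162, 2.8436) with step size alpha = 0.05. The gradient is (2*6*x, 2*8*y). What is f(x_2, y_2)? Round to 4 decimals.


Gradient descent on f(x,y) = 6*x^2 + 8*y^2.
Starting point: (0.6162, 2.8436), alpha = 0.05
Step 1: grad_x = 2*6*0.6162 = 7.3944, grad_y = 2*8*2.8436 = 45.4976
  x_1 = 0.6162 - 0.05*7.3944 = 0.2465
  y_1 = 2.8436 - 0.05*45.4976 = 0.5687
Step 2: grad_x = 2*6*0.2465 = 2.9578, grad_y = 2*8*0.5687 = 9.0995
  x_2 = 0.2465 - 0.05*2.9578 = 0.0986
  y_2 = 0.5687 - 0.05*9.0995 = 0.1137
f(0.0986, 0.1137) = 6*0.0986^2 + 8*0.1137^2 = 0.1618


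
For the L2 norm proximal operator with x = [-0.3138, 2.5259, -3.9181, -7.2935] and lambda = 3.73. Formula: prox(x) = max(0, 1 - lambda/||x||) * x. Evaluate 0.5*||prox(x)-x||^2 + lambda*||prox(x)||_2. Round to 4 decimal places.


Step 1: Compute ||x||.
||x|| = 8.6617
Step 2: Compute scaling factor.
scale = max(0, 1 - 3.73/8.6617) = 0.5694
Step 3: prox(x) = [-0.1787, 1.4382, -2.2308, -4.1527]
||prox(x)|| = 4.9317
Step 4: Proximal objective.
0.5*||prox-x||^2 = 6.9565
lambda*||prox|| = 18.3952
Total = 25.3517


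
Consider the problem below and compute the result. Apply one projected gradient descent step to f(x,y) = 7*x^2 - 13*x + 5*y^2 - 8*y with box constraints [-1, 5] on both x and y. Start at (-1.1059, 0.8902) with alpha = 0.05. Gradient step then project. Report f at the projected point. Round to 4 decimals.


Step 1: Compute gradient at (-1.1059, 0.8902).
grad_x = 2*7*-1.1059 - 13 = -28.4826
grad_y = 2*5*0.8902 - 8 = 0.902
Step 2: Gradient step.
x_raw = -1.1059 - 0.05*-28.4826 = 0.3182
y_raw = 0.8902 - 0.05*0.902 = 0.8451
Step 3: Project onto [-1, 5].
x_proj = clip(0.3182) = 0.3182
y_proj = clip(0.8451) = 0.8451
Step 4: Evaluate f.
f(0.3182, 0.8451) = -6.6179


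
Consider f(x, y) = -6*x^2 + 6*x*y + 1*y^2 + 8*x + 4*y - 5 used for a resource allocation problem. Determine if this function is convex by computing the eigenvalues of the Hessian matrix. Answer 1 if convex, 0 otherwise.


The Hessian of f(x,y) = -6*x^2 + 6*x*y + 1*y^2 + 8*x + 4*y - 5 is:
H = [[-12, 6], [6, 2]]
Trace = -12 + 2 = -10
Determinant = -12*2 - (6)^2 = -60
Discriminant = (-10)^2 - 4*-60 = 340.0
Eigenvalues: lambda_1 = -14.2195, lambda_2 = 4.2195
The function is not convex.

0


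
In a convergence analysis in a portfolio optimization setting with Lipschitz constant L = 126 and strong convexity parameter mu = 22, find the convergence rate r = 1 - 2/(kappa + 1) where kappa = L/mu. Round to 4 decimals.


Step 1: Compute the condition number.
kappa = L/mu = 126/22 = 5.7273
Step 2: Compute the convergence rate.
r = 1 - 2/(kappa + 1) = 1 - 2*mu/(L + mu) = (L - mu)/(L + mu) = 104/148 = 0.7027


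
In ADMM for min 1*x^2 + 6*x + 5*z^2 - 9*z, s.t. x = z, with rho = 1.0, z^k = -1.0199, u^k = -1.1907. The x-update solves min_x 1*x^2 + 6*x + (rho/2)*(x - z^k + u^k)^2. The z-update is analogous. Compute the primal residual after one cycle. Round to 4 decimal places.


ADMM iteration with rho = 1.0, z^k = -1.0199, u^k = -1.1907
Step 1: x-update.
Minimize 1*x^2 + 6*x + (1.0/2)*(x + 1.0199 - 1.1907)^2
FOC: (2*1 + 1.0)*x = -6 + 1.0*(-1.0199 + 1.1907)
x^{k+1} = -1.9431
Step 2: z-update.
Minimize 5*z^2 - 9*z + (1.0/2)*(-1.9431 - z - 1.1907)^2
FOC: (2*5 + 1.0)*z = 9 + 1.0*(-1.9431 - 1.1907)
z^{k+1} = 0.5333
Step 3: u-update.
u^{k+1} = -1.1907 - 1.9431 - 0.5333 = -3.6671
Step 4: Primal residual = |-1.9431 - 0.5333| = 2.4764


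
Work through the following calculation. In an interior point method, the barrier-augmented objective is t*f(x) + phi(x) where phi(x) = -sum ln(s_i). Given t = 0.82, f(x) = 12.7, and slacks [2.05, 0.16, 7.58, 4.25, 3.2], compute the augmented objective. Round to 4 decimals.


Step 1: Compute log-barrier.
ln values: [0.7178, -1.8326, 2.0255, 1.4469, 1.1632]
phi = -(0.7178 - 1.8326 + 2.0255 + 1.4469 + 1.1632) = -3.5208
Step 2: Compute augmented objective.
t*f(x) = 0.82*12.7 = 10.414
Total = 10.414 - 3.5208 = 6.8932


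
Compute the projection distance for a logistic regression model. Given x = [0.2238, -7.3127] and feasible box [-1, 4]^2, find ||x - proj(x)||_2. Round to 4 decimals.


Project each component onto [-1, 4].
clip(0.2238) = 0.2238, clip(-7.3127) = -1.0
Projection = [0.2238, -1.0]
Squared diffs: [0.0, 39.8502]
Distance = sqrt(39.8502) = 6.3127


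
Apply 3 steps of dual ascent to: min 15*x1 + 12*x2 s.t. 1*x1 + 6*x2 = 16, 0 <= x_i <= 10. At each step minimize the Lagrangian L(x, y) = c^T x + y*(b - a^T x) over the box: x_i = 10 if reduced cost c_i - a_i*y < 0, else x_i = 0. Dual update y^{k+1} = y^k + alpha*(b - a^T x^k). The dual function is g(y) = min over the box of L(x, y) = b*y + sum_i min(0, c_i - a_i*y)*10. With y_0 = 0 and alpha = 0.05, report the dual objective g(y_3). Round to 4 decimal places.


Dual ascent for LP: min 15*x1 + 12*x2, 1*x1 + 6*x2 = 16, 0 <= x_i <= 10
Step 1: y^k = 0.0, reduced costs: (15.0, 12.0)
  x^k = (0.0, 0.0), subgradient = b - a^T x = 16.0
  y^{k+1} = 0.0 + 0.05*16.0 = 0.8
Step 2: y^k = 0.8, reduced costs: (14.2, 7.2)
  x^k = (0.0, 0.0), subgradient = b - a^T x = 16.0
  y^{k+1} = 0.8 + 0.05*16.0 = 1.6
Step 3: y^k = 1.6, reduced costs: (13.4, 2.4)
  x^k = (0.0, 0.0), subgradient = b - a^T x = 16.0
  y^{k+1} = 1.6 + 0.05*16.0 = 2.4
Dual objective at y_3 = 2.4: reduced costs (12.6, -2.4), box minimizer x = (0.0, 10.0)
g(y_3) = b*y + (c1 - a1*y)*x1 + (c2 - a2*y)*x2 = 16*2.4 + 12.6*0.0 + (-2.4)*10.0 = 38.4 + 0.0 - 24.0 = 14.4


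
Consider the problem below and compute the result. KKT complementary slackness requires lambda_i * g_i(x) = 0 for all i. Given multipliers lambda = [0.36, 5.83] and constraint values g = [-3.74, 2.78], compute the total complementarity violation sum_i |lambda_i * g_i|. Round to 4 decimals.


KKT complementary slackness check:
lambda_1 * g_1 = 0.36 * -3.74 = -1.3464
lambda_2 * g_2 = 5.83 * 2.78 = 16.2074
Total violation = 1.3464 + 16.2074 = 17.5538


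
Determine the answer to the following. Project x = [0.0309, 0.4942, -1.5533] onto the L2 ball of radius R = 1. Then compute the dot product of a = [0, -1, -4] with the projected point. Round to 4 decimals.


Step 1: Compute ||x|| (intermediates to 6 decimals).
||x|| = sqrt(0.0309^2 + 0.4942^2 + (-1.5533)^2) = 1.630316
Step 2: Project.
Since ||x|| > R, scale = R/||x|| = 1/1.630316 = 0.613378, proj(x) = scale * x
proj(x) = [0.018953, 0.303131, -0.95276]
Step 3: Dot product.
a^T * proj(x) = 0*0.018953 - 1*0.303131 - 4*(-0.95276) = 3.5079


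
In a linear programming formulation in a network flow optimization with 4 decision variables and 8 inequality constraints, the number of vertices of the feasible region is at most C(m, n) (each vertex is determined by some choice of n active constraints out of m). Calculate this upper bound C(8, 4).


Each vertex corresponds to some choice of n active constraints out of m, so the number of vertices is at most C(m, n) = m! / (n!(m-n)!).
m = 8, n = 4
Numerator: 8 * 7 * 6 * 5
Denominator: 4! = 24
C(8, 4) = 70


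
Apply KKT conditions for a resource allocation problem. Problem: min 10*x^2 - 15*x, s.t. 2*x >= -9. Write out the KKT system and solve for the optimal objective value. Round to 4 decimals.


Step 1: Try lambda = 0 (constraint inactive).
Stationarity: 2*10*x - 15 = 0
x* = 15/(2*10) = 0.75
Check constraint: 2*0.75 = 1.5 >= -9 -- satisfied.
Step 2: Compute optimal value.
f(x*) = 10*0.75^2 - 15*0.75 = -5.625


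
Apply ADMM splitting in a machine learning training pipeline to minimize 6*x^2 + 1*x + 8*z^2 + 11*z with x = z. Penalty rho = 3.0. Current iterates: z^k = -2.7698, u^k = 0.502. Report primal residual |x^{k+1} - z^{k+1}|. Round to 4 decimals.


ADMM iteration with rho = 3.0, z^k = -2.7698, u^k = 0.502
Step 1: x-update.
Minimize 6*x^2 + 1*x + (3.0/2)*(x + 2.7698 + 0.502)^2
FOC: (2*6 + 3.0)*x = -1 + 3.0*(-2.7698 - 0.502)
x^{k+1} = -0.721
Step 2: z-update.
Minimize 8*z^2 + 11*z + (3.0/2)*(-0.721 - z + 0.502)^2
FOC: (2*8 + 3.0)*z = -11 + 3.0*(-0.721 + 0.502)
z^{k+1} = -0.6135
Step 3: u-update.
u^{k+1} = 0.502 - 0.721 + 0.6135 = 0.3945
Step 4: Primal residual = |-0.721 + 0.6135| = 0.1075


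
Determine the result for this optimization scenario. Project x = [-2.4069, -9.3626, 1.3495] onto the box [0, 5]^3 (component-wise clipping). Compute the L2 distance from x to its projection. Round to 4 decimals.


Project each component onto [0, 5].
clip(-2.4069) = 0.0, clip(-9.3626) = 0.0, clip(1.3495) = 1.3495
Projection = [0.0, 0.0, 1.3495]
Squared diffs: [5.7932, 87.6583, 0.0]
Distance = sqrt(93.4515) = 9.667


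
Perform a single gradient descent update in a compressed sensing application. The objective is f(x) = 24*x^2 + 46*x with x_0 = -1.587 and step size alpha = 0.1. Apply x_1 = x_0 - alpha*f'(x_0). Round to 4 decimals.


We compute the gradient at x_0 and apply the update.
f'(x) = 48*x + 46
f'(-1.587) = 48*-1.587 + 46 = -30.176
x_1 = -1.587 - 0.1*-30.176 = 1.4306


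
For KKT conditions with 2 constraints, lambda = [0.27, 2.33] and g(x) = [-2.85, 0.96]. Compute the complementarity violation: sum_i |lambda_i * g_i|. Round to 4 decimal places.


KKT complementary slackness check:
lambda_1 * g_1 = 0.27 * -2.85 = -0.7695
lambda_2 * g_2 = 2.33 * 0.96 = 2.2368
Total violation = 0.7695 + 2.2368 = 3.0063


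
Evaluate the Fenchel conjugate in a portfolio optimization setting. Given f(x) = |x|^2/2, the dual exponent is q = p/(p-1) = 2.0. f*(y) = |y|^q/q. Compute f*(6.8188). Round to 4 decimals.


The conjugate exponent q satisfies 1/p + 1/q = 1.
p = 2, so q = 2/(2 - 1) = 2.0
|y|^q = 6.8188^2.0 = 46.496
f*(6.8188) = 46.496 / 2.0 = 23.248


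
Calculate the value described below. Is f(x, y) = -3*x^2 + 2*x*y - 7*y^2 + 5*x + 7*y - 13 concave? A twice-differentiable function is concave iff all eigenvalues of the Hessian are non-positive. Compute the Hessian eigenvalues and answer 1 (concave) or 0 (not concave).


The Hessian of f(x,y) = -3*x^2 + 2*x*y - 7*y^2 + 5*x + 7*y - 13 is:
H = [[-6, 2], [2, -14]]
Trace = -6 - 14 = -20
Determinant = -6*-14 - (2)^2 = 80
Discriminant = (-20)^2 - 4*80 = 80.0
Eigenvalues: lambda_1 = -14.4721, lambda_2 = -5.5279
The function is concave.

1


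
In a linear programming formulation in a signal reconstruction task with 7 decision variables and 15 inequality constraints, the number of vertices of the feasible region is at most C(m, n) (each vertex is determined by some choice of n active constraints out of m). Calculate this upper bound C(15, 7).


Each vertex corresponds to some choice of n active constraints out of m, so the number of vertices is at most C(m, n) = m! / (n!(m-n)!).
m = 15, n = 7
Numerator: 15 * 14 * 13 * 12 * 11 * 10 * 9
Denominator: 7! = 5040
C(15, 7) = 6435


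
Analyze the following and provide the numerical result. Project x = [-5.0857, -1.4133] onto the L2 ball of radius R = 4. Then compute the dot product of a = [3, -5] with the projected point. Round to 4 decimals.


Step 1: Compute ||x|| (intermediates to 6 decimals).
||x|| = sqrt((-5.0857)^2 + (-1.4133)^2) = 5.278424
Step 2: Project.
Since ||x|| > R, scale = R/||x|| = 4/5.278424 = 0.757802, proj(x) = scale * x
proj(x) = [-3.853954, -1.071002]
Step 3: Dot product.
a^T * proj(x) = 3*(-3.853954) - 5*(-1.071002) = -6.2069


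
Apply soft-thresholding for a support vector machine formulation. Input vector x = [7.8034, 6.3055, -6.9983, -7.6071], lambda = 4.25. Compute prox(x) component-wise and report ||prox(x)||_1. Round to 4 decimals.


Soft-thresholding with lambda = 4.25:
prox(7.8034) = sign(7.8034)*max(|7.8034| - 4.25, 0) = 3.5534
prox(6.3055) = sign(6.3055)*max(|6.3055| - 4.25, 0) = 2.0555
prox(-6.9983) = sign(-6.9983)*max(|-6.9983| - 4.25, 0) = -2.7483
prox(-7.6071) = sign(-7.6071)*max(|-7.6071| - 4.25, 0) = -3.3571
prox(x) = [3.5534, 2.0555, -2.7483, -3.3571]
||prox(x)||_1 = 3.5534 + 2.0555 + 2.7483 + 3.3571 = 11.7143


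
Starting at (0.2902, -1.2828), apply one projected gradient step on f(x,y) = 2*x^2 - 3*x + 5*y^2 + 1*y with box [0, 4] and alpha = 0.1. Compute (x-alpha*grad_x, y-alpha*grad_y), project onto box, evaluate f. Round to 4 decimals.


Step 1: Compute gradient at (0.2902, -1.2828).
grad_x = 2*2*0.2902 - 3 = -1.8392
grad_y = 2*5*-1.2828 + 1 = -11.828
Step 2: Gradient step.
x_raw = 0.2902 - 0.1*-1.8392 = 0.4741
y_raw = -1.2828 - 0.1*-11.828 = -0.1
Step 3: Project onto [0, 4].
x_proj = clip(0.4741) = 0.4741
y_proj = clip(-0.1) = 0.0
Step 4: Evaluate f.
f(0.4741, 0.0) = -0.9728


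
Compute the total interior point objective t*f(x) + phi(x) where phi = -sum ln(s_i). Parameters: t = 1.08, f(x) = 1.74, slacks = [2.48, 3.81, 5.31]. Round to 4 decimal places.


Step 1: Compute log-barrier.
ln values: [0.9083, 1.3376, 1.6696]
phi = -(0.9083 + 1.3376 + 1.6696) = -3.9155
Step 2: Compute augmented objective.
t*f(x) = 1.08*1.74 = 1.8792
Total = 1.8792 - 3.9155 = -2.0363


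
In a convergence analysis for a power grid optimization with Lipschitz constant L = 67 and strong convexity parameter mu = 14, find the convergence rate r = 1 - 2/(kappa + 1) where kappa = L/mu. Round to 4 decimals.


Step 1: Compute the condition number.
kappa = L/mu = 67/14 = 4.7857
Step 2: Compute the convergence rate.
r = 1 - 2/(kappa + 1) = 1 - 2*mu/(L + mu) = (L - mu)/(L + mu) = 53/81 = 0.6543


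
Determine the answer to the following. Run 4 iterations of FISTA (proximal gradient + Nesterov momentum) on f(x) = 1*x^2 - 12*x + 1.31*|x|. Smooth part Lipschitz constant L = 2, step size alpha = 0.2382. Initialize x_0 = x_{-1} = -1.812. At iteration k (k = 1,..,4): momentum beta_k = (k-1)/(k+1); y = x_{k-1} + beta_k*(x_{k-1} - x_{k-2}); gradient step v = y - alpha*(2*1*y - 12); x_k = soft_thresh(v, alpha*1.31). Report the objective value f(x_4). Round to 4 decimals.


FISTA on f(x) = 1*x^2 - 12*x + 1.31*|x|
L = 2, alpha = 0.2382
Iteration 1: beta = 0.0, y = -1.812 + 0.0*(-1.812 + 1.812) = -1.812
  grad(y) = -15.624, v = y - alpha*grad = 1.9096
  prox(v) = soft_thresh(1.9096, 0.312) = 1.5976
Iteration 2: beta = 0.3333, y = 1.5976 + 0.3333*(1.5976 + 1.812) = 2.7341
  grad(y) = -6.5317, v = y - alpha*grad = 4.29
  prox(v) = soft_thresh(4.29, 0.312) = 3.9779
Iteration 3: beta = 0.5, y = 3.9779 + 0.5*(3.9779 - 1.5976) = 5.1681
  grad(y) = -1.6638, v = y - alpha*grad = 5.5644
  prox(v) = soft_thresh(5.5644, 0.312) = 5.2524
Iteration 4: beta = 0.6, y = 5.2524 + 0.6*(5.2524 - 3.9779) = 6.0171
  grad(y) = 0.0341, v = y - alpha*grad = 6.0089
  prox(v) = soft_thresh(6.0089, 0.312) = 5.6969
f(x_4) = 1*5.6969^2 - 12*5.6969 + 1.31*|5.6969| = -28.4452


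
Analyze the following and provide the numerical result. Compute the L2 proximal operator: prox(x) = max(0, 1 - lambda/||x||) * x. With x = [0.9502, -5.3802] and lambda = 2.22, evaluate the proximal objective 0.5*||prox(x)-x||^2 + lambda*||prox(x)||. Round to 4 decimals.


Step 1: Compute ||x||.
||x|| = 5.4635
Step 2: Compute scaling factor.
scale = max(0, 1 - 2.22/5.4635) = 0.5937
Step 3: prox(x) = [0.5641, -3.194]
||prox(x)|| = 3.2435
Step 4: Proximal objective.
0.5*||prox-x||^2 = 2.4642
lambda*||prox|| = 7.2006
Total = 9.6647


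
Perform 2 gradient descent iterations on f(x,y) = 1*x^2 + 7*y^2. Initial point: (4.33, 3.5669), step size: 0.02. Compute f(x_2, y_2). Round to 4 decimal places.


Gradient descent on f(x,y) = 1*x^2 + 7*y^2.
Starting point: (4.33, 3.5669), alpha = 0.02
Step 1: grad_x = 2*1*4.33 = 8.66, grad_y = 2*7*3.5669 = 49.9366
  x_1 = 4.33 - 0.02*8.66 = 4.1568
  y_1 = 3.5669 - 0.02*49.9366 = 2.5682
Step 2: grad_x = 2*1*4.1568 = 8.3136, grad_y = 2*7*2.5682 = 35.9544
  x_2 = 4.1568 - 0.02*8.3136 = 3.9905
  y_2 = 2.5682 - 0.02*35.9544 = 1.8491
f(3.9905, 1.8491) = 1*3.9905^2 + 7*1.8491^2 = 39.858


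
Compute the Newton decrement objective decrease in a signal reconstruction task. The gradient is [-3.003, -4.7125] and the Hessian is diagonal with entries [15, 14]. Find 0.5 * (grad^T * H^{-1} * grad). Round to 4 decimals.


Step 1: H is diagonal, so H^(-1) * g = [-0.2002, -0.3366].
Step 2: g^T H^(-1) g = sum_i g_i^2 / H_ii
  = (-3.003)^2/15 + (-4.7125)^2/14
  = 0.6012 + 1.5863 = 2.1875
Step 3: Objective decrease = 0.5 * g^T H^(-1) g = 1.0937


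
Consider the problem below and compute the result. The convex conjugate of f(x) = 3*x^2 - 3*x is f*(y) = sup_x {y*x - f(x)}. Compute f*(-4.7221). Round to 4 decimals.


f*(y) = sup_x {y*x - a*x^2 - b*x} = sup_x {(y-b)*x - a*x^2}
FOC: (y - b) - 2a*x = 0 => x* = (y - b)/(2a)
x* = (-4.7221 + 3)/(2*3) = -0.287
f*(-4.7221) = (y-b)^2/(4a) = (-4.7221 + 3)^2/(4*3)
= 2.9656/12 = 0.2471


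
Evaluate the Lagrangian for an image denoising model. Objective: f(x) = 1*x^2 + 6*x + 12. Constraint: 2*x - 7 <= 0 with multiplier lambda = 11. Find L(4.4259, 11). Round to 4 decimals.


Step 1: Evaluate f(x).
f(4.4259) = 1*4.4259^2 + 6*4.4259 + 12 = 58.144
Step 2: Evaluate g(x).
g(4.4259) = 2*4.4259 - 7 = 1.8518
Step 3: Compute Lagrangian.
L = 58.144 + 11*1.8518 = 78.5138


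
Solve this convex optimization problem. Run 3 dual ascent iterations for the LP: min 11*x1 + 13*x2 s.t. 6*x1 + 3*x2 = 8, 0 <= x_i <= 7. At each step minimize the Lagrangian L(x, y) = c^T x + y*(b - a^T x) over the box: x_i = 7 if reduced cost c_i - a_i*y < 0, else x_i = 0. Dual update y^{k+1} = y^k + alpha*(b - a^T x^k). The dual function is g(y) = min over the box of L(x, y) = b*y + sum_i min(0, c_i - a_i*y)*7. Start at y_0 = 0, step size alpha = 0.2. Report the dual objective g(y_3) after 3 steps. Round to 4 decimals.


Dual ascent for LP: min 11*x1 + 13*x2, 6*x1 + 3*x2 = 8, 0 <= x_i <= 7
Step 1: y^k = 0.0, reduced costs: (11.0, 13.0)
  x^k = (0.0, 0.0), subgradient = b - a^T x = 8.0
  y^{k+1} = 0.0 + 0.2*8.0 = 1.6
Step 2: y^k = 1.6, reduced costs: (1.4, 8.2)
  x^k = (0.0, 0.0), subgradient = b - a^T x = 8.0
  y^{k+1} = 1.6 + 0.2*8.0 = 3.2
Step 3: y^k = 3.2, reduced costs: (-8.2, 3.4)
  x^k = (7.0, 0.0), subgradient = b - a^T x = -34.0
  y^{k+1} = 3.2 + 0.2*-34.0 = -3.6
Dual objective at y_3 = -3.6: reduced costs (32.6, 23.8), box minimizer x = (0.0, 0.0)
g(y_3) = b*y + (c1 - a1*y)*x1 + (c2 - a2*y)*x2 = 8*(-3.6) + 32.6*0.0 + 23.8*0.0 = -28.8 + 0.0 + 0.0 = -28.8


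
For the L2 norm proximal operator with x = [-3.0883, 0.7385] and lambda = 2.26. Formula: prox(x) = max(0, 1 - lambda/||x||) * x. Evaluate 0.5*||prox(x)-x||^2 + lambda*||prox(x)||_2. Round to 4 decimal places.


Step 1: Compute ||x||.
||x|| = 3.1754
Step 2: Compute scaling factor.
scale = max(0, 1 - 2.26/3.1754) = 0.2883
Step 3: prox(x) = [-0.8903, 0.2129]
||prox(x)|| = 0.9154
Step 4: Proximal objective.
0.5*||prox-x||^2 = 2.5538
lambda*||prox|| = 2.0688
Total = 4.6225


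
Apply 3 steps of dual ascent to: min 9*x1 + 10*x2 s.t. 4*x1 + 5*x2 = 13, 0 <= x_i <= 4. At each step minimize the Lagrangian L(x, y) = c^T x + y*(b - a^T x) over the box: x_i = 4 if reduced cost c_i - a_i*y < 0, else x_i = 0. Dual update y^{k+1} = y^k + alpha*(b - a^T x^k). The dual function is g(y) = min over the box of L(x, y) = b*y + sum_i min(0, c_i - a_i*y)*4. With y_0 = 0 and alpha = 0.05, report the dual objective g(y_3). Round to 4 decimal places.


Dual ascent for LP: min 9*x1 + 10*x2, 4*x1 + 5*x2 = 13, 0 <= x_i <= 4
Step 1: y^k = 0.0, reduced costs: (9.0, 10.0)
  x^k = (0.0, 0.0), subgradient = b - a^T x = 13.0
  y^{k+1} = 0.0 + 0.05*13.0 = 0.65
Step 2: y^k = 0.65, reduced costs: (6.4, 6.75)
  x^k = (0.0, 0.0), subgradient = b - a^T x = 13.0
  y^{k+1} = 0.65 + 0.05*13.0 = 1.3
Step 3: y^k = 1.3, reduced costs: (3.8, 3.5)
  x^k = (0.0, 0.0), subgradient = b - a^T x = 13.0
  y^{k+1} = 1.3 + 0.05*13.0 = 1.95
Dual objective at y_3 = 1.95: reduced costs (1.2, 0.25), box minimizer x = (0.0, 0.0)
g(y_3) = b*y + (c1 - a1*y)*x1 + (c2 - a2*y)*x2 = 13*1.95 + 1.2*0.0 + 0.25*0.0 = 25.35 + 0.0 + 0.0 = 25.35


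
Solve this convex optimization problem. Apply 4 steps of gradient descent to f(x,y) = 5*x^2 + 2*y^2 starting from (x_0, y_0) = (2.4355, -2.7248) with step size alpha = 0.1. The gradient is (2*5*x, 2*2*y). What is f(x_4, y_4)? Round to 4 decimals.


Gradient descent on f(x,y) = 5*x^2 + 2*y^2.
Starting point: (2.4355, -2.7248), alpha = 0.1
Step 1: grad_x = 2*5*2.4355 = 24.355, grad_y = 2*2*-2.7248 = -10.8992
  x_1 = 2.4355 - 0.1*24.355 = -0.0
  y_1 = -2.7248 - 0.1*-10.8992 = -1.6349
Step 2: grad_x = 2*5*-0.0 = -0.0, grad_y = 2*2*-1.6349 = -6.5395
  x_2 = -0.0 - 0.1*-0.0 = 0.0
  y_2 = -1.6349 - 0.1*-6.5395 = -0.9809
Step 3: grad_x = 2*5*0.0 = 0.0, grad_y = 2*2*-0.9809 = -3.9237
  x_3 = 0.0 - 0.1*0.0 = 0.0
  y_3 = -0.9809 - 0.1*-3.9237 = -0.5886
Step 4: grad_x = 2*5*0.0 = 0.0, grad_y = 2*2*-0.5886 = -2.3542
  x_4 = 0.0 - 0.1*0.0 = 0.0
  y_4 = -0.5886 - 0.1*-2.3542 = -0.3531
f(0.0, -0.3531) = 5*0.0^2 + 2*(-0.3531)^2 = 0.2494


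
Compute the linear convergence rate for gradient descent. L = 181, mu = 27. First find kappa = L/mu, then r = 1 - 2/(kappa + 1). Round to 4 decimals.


Step 1: Compute the condition number.
kappa = L/mu = 181/27 = 6.7037
Step 2: Compute the convergence rate.
r = 1 - 2/(kappa + 1) = 1 - 2*mu/(L + mu) = (L - mu)/(L + mu) = 154/208 = 0.7404


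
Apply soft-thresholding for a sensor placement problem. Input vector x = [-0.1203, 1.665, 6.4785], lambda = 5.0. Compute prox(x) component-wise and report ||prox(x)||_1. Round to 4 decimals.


Soft-thresholding with lambda = 5.0:
prox(-0.1203) = sign(-0.1203)*max(|-0.1203| - 5.0, 0) = 0.0
prox(1.665) = sign(1.665)*max(|1.665| - 5.0, 0) = 0.0
prox(6.4785) = sign(6.4785)*max(|6.4785| - 5.0, 0) = 1.4785
prox(x) = [0.0, 0.0, 1.4785]
||prox(x)||_1 = 0.0 + 0.0 + 1.4785 = 1.4785


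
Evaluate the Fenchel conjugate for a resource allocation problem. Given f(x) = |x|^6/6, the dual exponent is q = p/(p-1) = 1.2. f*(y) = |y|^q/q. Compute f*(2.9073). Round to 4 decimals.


The conjugate exponent q satisfies 1/p + 1/q = 1.
p = 6, so q = 6/(6 - 1) = 1.2
|y|^q = 2.9073^1.2 = 3.599
f*(2.9073) = 3.599 / 1.2 = 2.9992


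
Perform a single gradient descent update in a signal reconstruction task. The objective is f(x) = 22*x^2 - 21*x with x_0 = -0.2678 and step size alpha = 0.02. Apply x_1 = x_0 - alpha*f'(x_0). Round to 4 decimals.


We compute the gradient at x_0 and apply the update.
f'(x) = 44*x - 21
f'(-0.2678) = 44*-0.2678 - 21 = -32.7832
x_1 = -0.2678 - 0.02*-32.7832 = 0.3879


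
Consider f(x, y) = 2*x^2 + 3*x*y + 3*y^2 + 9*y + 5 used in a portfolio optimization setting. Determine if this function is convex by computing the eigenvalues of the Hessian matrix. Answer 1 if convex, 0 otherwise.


The Hessian of f(x,y) = 2*x^2 + 3*x*y + 3*y^2 + 9*y + 5 is:
H = [[4, 3], [3, 6]]
Trace = 4 + 6 = 10
Determinant = 4*6 - (3)^2 = 15
Discriminant = (10)^2 - 4*15 = 40.0
Eigenvalues: lambda_1 = 1.8377, lambda_2 = 8.1623
The function is convex.

1


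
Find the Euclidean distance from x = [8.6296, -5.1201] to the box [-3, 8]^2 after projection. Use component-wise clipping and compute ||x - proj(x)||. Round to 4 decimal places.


Project each component onto [-3, 8].
clip(8.6296) = 8.0, clip(-5.1201) = -3.0
Projection = [8.0, -3.0]
Squared diffs: [0.3964, 4.4948]
Distance = sqrt(4.8912) = 2.2116


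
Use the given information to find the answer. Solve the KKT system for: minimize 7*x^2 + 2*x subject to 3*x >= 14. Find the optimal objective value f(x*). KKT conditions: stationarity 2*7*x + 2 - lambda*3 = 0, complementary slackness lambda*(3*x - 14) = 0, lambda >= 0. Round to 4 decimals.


Step 1: Try lambda = 0 (constraint inactive).
x_unc = -2/(2*7) = -0.1429
Check: 3*-0.1429 = -0.4287 < 14 -- violated!
Step 2: Constraint must be active: 3*x = 14
x* = 14/3 = 4.6667 (rounded; the exact value 14/3 is used below)
lambda = (2*7*(14/3) + 2)/3 = 22.4444
Step 3: Compute optimal value.
f(x*) = 7*(14/3)^2 + 2*(14/3) = 161.7778


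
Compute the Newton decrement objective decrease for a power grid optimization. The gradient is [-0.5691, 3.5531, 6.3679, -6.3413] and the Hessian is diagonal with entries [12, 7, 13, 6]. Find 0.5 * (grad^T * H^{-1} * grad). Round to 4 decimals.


Step 1: H is diagonal, so H^(-1) * g = [-0.0474, 0.5076, 0.4898, -1.0569].
Step 2: g^T H^(-1) g = sum_i g_i^2 / H_ii
  = (-0.5691)^2/12 + (3.5531)^2/7 + (6.3679)^2/13 + (-6.3413)^2/6
  = 0.027 + 1.8035 + 3.1192 + 6.702 = 11.6517
Step 3: Objective decrease = 0.5 * g^T H^(-1) g = 5.8259


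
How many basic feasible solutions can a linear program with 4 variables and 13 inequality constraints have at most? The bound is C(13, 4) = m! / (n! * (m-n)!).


Each vertex corresponds to some choice of n active constraints out of m, so the number of vertices is at most C(m, n) = m! / (n!(m-n)!).
m = 13, n = 4
Numerator: 13 * 12 * 11 * 10
Denominator: 4! = 24
C(13, 4) = 715


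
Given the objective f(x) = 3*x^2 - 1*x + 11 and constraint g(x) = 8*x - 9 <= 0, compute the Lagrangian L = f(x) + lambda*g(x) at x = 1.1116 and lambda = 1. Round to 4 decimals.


Step 1: Evaluate f(x).
f(1.1116) = 3*1.1116^2 - 1*1.1116 + 11 = 13.5954
Step 2: Evaluate g(x).
g(1.1116) = 8*1.1116 - 9 = -0.1072
Step 3: Compute Lagrangian.
L = 13.5954 + 1*-0.1072 = 13.4882


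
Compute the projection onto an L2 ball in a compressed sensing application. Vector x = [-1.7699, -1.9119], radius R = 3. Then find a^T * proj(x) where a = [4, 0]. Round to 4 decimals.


Step 1: Compute ||x|| (intermediates to 6 decimals).
||x|| = sqrt((-1.7699)^2 + (-1.9119)^2) = 2.605361
Step 2: Project.
Since ||x|| <= R, proj = x (no scaling needed).
proj(x) = [-1.7699, -1.9119]
Step 3: Dot product.
a^T * proj(x) = 4*(-1.7699) + 0*(-1.9119) = -7.0796


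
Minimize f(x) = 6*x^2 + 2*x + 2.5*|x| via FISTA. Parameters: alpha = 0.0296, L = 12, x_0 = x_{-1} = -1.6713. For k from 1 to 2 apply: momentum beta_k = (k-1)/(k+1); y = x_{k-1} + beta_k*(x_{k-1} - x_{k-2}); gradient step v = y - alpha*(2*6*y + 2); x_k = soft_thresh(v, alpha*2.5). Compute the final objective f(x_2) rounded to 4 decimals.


FISTA on f(x) = 6*x^2 + 2*x + 2.5*|x|
L = 12, alpha = 0.0296
Iteration 1: beta = 0.0, y = -1.6713 + 0.0*(-1.6713 + 1.6713) = -1.6713
  grad(y) = -18.0556, v = y - alpha*grad = -1.1369
  prox(v) = soft_thresh(-1.1369, 0.074) = -1.0629
Iteration 2: beta = 0.3333, y = -1.0629 + 0.3333*(-1.0629 + 1.6713) = -0.86
  grad(y) = -8.3205, v = y - alpha*grad = -0.6138
  prox(v) = soft_thresh(-0.6138, 0.074) = -0.5398
f(x_2) = 6*(-0.5398)^2 + 2*(-0.5398) + 2.5*|-0.5398| = 2.0179


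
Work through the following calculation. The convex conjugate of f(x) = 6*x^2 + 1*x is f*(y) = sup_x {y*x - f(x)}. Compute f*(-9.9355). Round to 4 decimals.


f*(y) = sup_x {y*x - a*x^2 - b*x} = sup_x {(y-b)*x - a*x^2}
FOC: (y - b) - 2a*x = 0 => x* = (y - b)/(2a)
x* = (-9.9355 - 1)/(2*6) = -0.9113
f*(-9.9355) = (y-b)^2/(4a) = (-9.9355 - 1)^2/(4*6)
= 119.5852/24 = 4.9827


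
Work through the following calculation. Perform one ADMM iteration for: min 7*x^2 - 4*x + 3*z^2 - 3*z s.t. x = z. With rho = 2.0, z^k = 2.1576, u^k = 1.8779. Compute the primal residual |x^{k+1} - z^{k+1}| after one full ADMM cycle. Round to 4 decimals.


ADMM iteration with rho = 2.0, z^k = 2.1576, u^k = 1.8779
Step 1: x-update.
Minimize 7*x^2 - 4*x + (2.0/2)*(x - 2.1576 + 1.8779)^2
FOC: (2*7 + 2.0)*x = 4 + 2.0*(2.1576 - 1.8779)
x^{k+1} = 0.285
Step 2: z-update.
Minimize 3*z^2 - 3*z + (2.0/2)*(0.285 - z + 1.8779)^2
FOC: (2*3 + 2.0)*z = 3 + 2.0*(0.285 + 1.8779)
z^{k+1} = 0.9157
Step 3: u-update.
u^{k+1} = 1.8779 + 0.285 - 0.9157 = 1.2471
Step 4: Primal residual = |0.285 - 0.9157| = 0.6308


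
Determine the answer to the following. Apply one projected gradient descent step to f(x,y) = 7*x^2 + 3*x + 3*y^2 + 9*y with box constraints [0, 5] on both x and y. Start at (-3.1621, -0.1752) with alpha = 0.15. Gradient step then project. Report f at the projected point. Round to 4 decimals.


Step 1: Compute gradient at (-3.1621, -0.1752).
grad_x = 2*7*-3.1621 + 3 = -41.2694
grad_y = 2*3*-0.1752 + 9 = 7.9488
Step 2: Gradient step.
x_raw = -3.1621 - 0.15*-41.2694 = 3.0283
y_raw = -0.1752 - 0.15*7.9488 = -1.3675
Step 3: Project onto [0, 5].
x_proj = clip(3.0283) = 3.0283
y_proj = clip(-1.3675) = 0.0
Step 4: Evaluate f.
f(3.0283, 0.0) = 73.2796


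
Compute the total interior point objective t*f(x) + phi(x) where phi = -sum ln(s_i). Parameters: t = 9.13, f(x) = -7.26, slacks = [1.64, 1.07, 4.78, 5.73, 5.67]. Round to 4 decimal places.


Step 1: Compute log-barrier.
ln values: [0.4947, 0.0677, 1.5644, 1.7457, 1.7352]
phi = -(0.4947 + 0.0677 + 1.5644 + 1.7457 + 1.7352) = -5.6077
Step 2: Compute augmented objective.
t*f(x) = 9.13*-7.26 = -66.2838
Total = -66.2838 - 5.6077 = -71.8915


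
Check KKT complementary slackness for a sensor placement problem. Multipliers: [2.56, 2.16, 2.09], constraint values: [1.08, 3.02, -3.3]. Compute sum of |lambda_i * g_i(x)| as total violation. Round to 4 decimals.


KKT complementary slackness check:
lambda_1 * g_1 = 2.56 * 1.08 = 2.7648
lambda_2 * g_2 = 2.16 * 3.02 = 6.5232
lambda_3 * g_3 = 2.09 * -3.3 = -6.897
Total violation = 2.7648 + 6.5232 + 6.897 = 16.185


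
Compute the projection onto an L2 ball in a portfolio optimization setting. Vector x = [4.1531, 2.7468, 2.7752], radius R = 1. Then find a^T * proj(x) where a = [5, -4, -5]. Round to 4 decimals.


Step 1: Compute ||x|| (intermediates to 6 decimals).
||x|| = sqrt(4.1531^2 + 2.7468^2 + 2.7752^2) = 5.700428
Step 2: Project.
Since ||x|| > R, scale = R/||x|| = 1/5.700428 = 0.175425, proj(x) = scale * x
proj(x) = [0.728558, 0.481857, 0.486839]
Step 3: Dot product.
a^T * proj(x) = 5*0.728558 - 4*0.481857 - 5*0.486839 = -0.7188


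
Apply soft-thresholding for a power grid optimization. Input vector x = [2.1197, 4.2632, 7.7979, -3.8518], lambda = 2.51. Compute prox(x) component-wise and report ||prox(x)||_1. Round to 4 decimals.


Soft-thresholding with lambda = 2.51:
prox(2.1197) = sign(2.1197)*max(|2.1197| - 2.51, 0) = 0.0
prox(4.2632) = sign(4.2632)*max(|4.2632| - 2.51, 0) = 1.7532
prox(7.7979) = sign(7.7979)*max(|7.7979| - 2.51, 0) = 5.2879
prox(-3.8518) = sign(-3.8518)*max(|-3.8518| - 2.51, 0) = -1.3418
prox(x) = [0.0, 1.7532, 5.2879, -1.3418]
||prox(x)||_1 = 0.0 + 1.7532 + 5.2879 + 1.3418 = 8.3829


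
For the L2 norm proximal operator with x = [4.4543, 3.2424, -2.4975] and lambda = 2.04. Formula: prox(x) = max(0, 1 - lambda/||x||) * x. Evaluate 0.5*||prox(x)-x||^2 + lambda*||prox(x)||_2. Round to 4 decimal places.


Step 1: Compute ||x||.
||x|| = 6.0491
Step 2: Compute scaling factor.
scale = max(0, 1 - 2.04/6.0491) = 0.6628
Step 3: prox(x) = [2.9521, 2.1489, -1.6552]
||prox(x)|| = 4.0091
Step 4: Proximal objective.
0.5*||prox-x||^2 = 2.0808
lambda*||prox|| = 8.1786
Total = 10.2593


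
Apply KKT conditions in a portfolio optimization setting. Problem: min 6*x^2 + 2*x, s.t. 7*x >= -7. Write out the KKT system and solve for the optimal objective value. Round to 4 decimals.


Step 1: Try lambda = 0 (constraint inactive).
Stationarity: 2*6*x + 2 = 0
x* = -2/(2*6) = -1/6 = -0.1667 (rounded; the exact value -1/6 is used below)
Check constraint: 7*-0.1667 = -1.1669 >= -7 -- satisfied.
Step 2: Compute optimal value.
f(x*) = 6*(-1/6)^2 + 2*(-1/6) = -0.1667


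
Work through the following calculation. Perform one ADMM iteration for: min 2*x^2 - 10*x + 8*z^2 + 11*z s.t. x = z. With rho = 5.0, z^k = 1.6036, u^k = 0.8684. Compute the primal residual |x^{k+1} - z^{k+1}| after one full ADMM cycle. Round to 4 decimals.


ADMM iteration with rho = 5.0, z^k = 1.6036, u^k = 0.8684
Step 1: x-update.
Minimize 2*x^2 - 10*x + (5.0/2)*(x - 1.6036 + 0.8684)^2
FOC: (2*2 + 5.0)*x = 10 + 5.0*(1.6036 - 0.8684)
x^{k+1} = 1.5196
Step 2: z-update.
Minimize 8*z^2 + 11*z + (5.0/2)*(1.5196 - z + 0.8684)^2
FOC: (2*8 + 5.0)*z = -11 + 5.0*(1.5196 + 0.8684)
z^{k+1} = 0.0448
Step 3: u-update.
u^{k+1} = 0.8684 + 1.5196 - 0.0448 = 2.3432
Step 4: Primal residual = |1.5196 - 0.0448| = 1.4748
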